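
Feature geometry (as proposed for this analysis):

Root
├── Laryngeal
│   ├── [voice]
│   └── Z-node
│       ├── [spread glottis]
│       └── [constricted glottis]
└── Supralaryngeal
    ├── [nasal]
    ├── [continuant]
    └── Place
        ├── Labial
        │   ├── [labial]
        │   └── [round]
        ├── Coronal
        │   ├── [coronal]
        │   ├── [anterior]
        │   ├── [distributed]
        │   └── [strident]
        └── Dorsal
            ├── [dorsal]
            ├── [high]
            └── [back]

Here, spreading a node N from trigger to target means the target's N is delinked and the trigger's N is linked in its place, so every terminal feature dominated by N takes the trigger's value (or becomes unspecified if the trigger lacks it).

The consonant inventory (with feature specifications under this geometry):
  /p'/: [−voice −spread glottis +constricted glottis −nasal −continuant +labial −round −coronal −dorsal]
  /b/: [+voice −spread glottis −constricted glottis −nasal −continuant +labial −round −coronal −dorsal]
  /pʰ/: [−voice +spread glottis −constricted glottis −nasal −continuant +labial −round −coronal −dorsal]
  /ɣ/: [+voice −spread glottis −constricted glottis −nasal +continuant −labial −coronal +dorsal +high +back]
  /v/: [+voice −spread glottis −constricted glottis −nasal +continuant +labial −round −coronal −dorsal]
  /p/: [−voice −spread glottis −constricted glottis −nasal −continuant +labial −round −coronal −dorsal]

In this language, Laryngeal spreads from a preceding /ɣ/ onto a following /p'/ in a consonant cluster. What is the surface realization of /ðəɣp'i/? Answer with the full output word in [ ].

[ðəɣbi]

The Laryngeal node dominates the terminals [voice], [spread glottis], [constricted glottis].
Spreading Laryngeal from /ɣ/ onto /p'/ replaces those values with /ɣ/'s: [+voice], [−spread glottis], [−constricted glottis]. Features outside Laryngeal ([nasal], [continuant], [labial], …) stay as in /p'/.
The resulting bundle matches /b/ in the inventory; substituting it for /p'/ gives [ðəɣbi].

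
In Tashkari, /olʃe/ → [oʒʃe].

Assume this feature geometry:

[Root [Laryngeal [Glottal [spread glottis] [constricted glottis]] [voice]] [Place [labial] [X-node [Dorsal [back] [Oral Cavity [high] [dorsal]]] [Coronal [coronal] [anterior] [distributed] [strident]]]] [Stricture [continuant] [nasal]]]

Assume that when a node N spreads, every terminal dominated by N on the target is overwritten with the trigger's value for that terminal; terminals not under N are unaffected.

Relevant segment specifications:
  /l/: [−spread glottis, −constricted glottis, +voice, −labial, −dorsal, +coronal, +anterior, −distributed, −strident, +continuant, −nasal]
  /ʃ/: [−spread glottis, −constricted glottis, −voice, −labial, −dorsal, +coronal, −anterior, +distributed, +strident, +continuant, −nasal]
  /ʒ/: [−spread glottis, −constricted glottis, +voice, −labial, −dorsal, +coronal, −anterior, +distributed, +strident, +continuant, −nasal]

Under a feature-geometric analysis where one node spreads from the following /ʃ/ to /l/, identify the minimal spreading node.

Coronal

Comparing /l/ with its surface form [ʒ], the features that change are [anterior], [distributed], [strident].
Tracing each changed feature up the tree, the paths first meet at Coronal; any lower node misses at least one of them.
If Coronal spreads, every terminal under it takes /ʃ/'s value, producing [ʒ] as observed.
[voice] stays as in /l/ although /ʃ/ differs there, so no node dominating it spread; among the remaining candidates Coronal is the lowest that derives the output.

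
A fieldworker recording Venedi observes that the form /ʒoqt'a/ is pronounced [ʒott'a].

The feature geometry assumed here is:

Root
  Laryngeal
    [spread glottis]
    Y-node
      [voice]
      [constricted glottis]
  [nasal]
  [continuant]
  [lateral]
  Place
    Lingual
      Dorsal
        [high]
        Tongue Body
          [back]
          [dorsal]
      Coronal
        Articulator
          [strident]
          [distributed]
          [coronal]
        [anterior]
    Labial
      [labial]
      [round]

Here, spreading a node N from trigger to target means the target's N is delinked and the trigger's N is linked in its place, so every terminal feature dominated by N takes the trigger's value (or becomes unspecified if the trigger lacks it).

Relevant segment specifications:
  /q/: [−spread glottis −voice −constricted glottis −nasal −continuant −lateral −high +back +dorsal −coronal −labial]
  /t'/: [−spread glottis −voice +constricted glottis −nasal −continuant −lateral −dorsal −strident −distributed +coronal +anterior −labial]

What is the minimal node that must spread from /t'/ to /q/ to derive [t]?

Lingual

The alternation /q/ → [t] changes [coronal], [anterior], [distributed], [strident], [dorsal], [high], [back] and nothing else.
The smallest constituent containing every changed terminal is Lingual — each of its daughters lacks at least one of the affected features.
If Lingual spreads, every terminal under it takes /t'/'s value, producing [t] as observed.
[constricted glottis] stays as in /q/ although /t'/ differs there, so no node dominating it spread; among the remaining candidates Lingual is the lowest that derives the output.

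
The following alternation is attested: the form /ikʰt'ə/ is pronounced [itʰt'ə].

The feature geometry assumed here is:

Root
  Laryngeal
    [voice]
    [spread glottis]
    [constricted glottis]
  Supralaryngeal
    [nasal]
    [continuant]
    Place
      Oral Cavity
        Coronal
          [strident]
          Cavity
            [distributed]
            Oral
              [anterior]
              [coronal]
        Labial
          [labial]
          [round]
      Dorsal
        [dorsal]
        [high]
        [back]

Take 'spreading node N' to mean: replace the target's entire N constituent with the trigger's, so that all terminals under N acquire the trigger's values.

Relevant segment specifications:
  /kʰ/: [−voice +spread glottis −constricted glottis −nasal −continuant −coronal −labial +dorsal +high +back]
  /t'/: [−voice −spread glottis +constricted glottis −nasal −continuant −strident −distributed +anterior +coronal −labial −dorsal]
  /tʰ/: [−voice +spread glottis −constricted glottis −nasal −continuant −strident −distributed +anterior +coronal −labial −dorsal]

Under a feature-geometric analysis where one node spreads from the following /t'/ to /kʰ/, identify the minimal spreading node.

Place

/kʰ/ and [tʰ] differ in [coronal], [anterior], [distributed], [strident], [dorsal], [high], [back]; every other specified feature is identical.
In this geometry the lowest node dominating all of them is Place: every daughter of Place dominates only a proper subset, so no lower node suffices.
If Place spreads, every terminal under it takes /t'/'s value, producing [tʰ] as observed.
Features on which the two segments disagree outside Place, such as [constricted glottis], [spread glottis], are unchanged — nothing dominating them spread, and Place is the minimal sufficient constituent.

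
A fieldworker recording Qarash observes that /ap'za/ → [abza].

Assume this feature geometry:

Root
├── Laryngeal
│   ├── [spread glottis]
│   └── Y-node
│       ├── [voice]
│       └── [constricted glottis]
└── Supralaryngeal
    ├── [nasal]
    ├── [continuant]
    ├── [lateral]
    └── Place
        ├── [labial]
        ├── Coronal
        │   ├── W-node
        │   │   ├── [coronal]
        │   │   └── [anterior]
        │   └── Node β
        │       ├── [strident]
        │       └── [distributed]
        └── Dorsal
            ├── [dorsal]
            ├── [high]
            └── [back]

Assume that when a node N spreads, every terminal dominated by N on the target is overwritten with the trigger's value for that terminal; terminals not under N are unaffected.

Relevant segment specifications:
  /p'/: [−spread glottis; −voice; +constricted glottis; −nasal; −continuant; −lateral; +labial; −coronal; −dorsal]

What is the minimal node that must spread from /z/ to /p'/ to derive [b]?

Y-node

The alternation /p'/ → [b] changes [voice], [constricted glottis] and nothing else.
These terminals are all dominated by Y-node, and no proper subconstituent of Y-node covers them all; Y-node is their lowest common ancestor.
If Y-node spreads, every terminal under it takes /z/'s value, producing [b] as observed.
[coronal], [labial] stay as in /p'/ although /z/ differs there, so no node dominating them spread; among the remaining candidates Y-node is the lowest that derives the output.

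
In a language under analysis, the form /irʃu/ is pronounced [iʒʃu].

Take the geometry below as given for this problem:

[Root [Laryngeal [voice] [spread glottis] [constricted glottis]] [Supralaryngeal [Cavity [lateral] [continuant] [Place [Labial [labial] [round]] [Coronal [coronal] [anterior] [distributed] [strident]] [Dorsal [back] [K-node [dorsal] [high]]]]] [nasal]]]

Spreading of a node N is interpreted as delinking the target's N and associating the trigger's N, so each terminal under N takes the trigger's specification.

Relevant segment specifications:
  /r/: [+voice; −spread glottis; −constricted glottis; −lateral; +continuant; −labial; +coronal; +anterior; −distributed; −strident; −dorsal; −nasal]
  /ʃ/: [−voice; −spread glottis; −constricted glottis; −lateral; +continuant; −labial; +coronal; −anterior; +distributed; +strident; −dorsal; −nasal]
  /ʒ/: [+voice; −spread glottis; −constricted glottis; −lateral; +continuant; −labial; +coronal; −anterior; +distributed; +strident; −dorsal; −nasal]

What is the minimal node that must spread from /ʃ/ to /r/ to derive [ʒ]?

Coronal

Comparing /r/ with its surface form [ʒ], the features that change are [anterior], [distributed], [strident].
In this geometry the lowest node dominating all of them is Coronal: every daughter of Coronal dominates only a proper subset, so no lower node suffices.
Delinking /r/'s Coronal and associating /ʃ/'s Coronal gives precisely the feature bundle of [ʒ].
[voice] stays as in /r/ although /ʃ/ differs there, so no node dominating it spread; among the remaining candidates Coronal is the lowest that derives the output.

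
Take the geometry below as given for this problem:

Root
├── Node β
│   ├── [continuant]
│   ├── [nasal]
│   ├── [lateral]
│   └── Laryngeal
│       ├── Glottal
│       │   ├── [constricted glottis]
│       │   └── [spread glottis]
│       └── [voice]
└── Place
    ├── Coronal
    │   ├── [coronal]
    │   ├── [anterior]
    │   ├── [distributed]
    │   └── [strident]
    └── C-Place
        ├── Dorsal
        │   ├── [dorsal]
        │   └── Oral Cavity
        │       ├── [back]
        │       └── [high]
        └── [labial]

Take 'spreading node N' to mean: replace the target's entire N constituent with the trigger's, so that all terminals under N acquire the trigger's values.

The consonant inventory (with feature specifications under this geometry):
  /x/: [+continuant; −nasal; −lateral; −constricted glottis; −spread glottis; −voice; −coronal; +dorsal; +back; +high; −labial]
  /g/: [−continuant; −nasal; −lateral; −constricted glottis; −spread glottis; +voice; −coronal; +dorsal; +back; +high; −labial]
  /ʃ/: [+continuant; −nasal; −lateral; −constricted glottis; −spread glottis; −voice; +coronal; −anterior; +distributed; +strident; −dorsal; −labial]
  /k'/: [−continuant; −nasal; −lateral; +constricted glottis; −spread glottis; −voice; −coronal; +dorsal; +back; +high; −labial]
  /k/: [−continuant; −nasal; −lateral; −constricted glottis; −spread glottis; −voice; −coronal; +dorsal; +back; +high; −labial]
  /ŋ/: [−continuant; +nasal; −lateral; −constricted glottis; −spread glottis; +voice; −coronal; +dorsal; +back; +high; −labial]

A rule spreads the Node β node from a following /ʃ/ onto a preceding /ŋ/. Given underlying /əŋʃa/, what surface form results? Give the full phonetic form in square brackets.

[əxʃa]

Terminals under Node β in this geometry: [continuant], [nasal], [lateral], [constricted glottis], [spread glottis], [voice].
The target acquires /ʃ/'s values for everything under Node β — [+continuant], [−nasal], [−lateral], [−constricted glottis], [−spread glottis], [−voice] — while keeping its own [coronal], [dorsal], [back], ….
The resulting bundle matches /x/ in the inventory; substituting it for /ŋ/ gives [əxʃa].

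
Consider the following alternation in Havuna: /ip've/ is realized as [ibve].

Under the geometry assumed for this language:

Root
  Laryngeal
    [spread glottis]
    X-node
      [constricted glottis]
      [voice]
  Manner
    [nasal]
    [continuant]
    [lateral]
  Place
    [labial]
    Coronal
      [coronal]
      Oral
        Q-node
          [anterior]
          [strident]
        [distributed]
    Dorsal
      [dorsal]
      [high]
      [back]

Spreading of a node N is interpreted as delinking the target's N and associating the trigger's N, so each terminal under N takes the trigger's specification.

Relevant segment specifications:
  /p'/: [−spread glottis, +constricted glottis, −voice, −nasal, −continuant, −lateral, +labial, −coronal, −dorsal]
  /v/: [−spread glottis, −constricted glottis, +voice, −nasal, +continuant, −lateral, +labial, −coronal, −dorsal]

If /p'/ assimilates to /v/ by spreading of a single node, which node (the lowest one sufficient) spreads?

X-node

Comparing /p'/ with its surface form [b], the features that change are [voice], [constricted glottis].
Tracing each changed feature up the tree, the paths first meet at X-node; any lower node misses at least one of them.
If X-node spreads, every terminal under it takes /v/'s value, producing [b] as observed.
[continuant] stays as in /p'/ although /v/ differs there, so no node dominating it spread; among the remaining candidates X-node is the lowest that derives the output.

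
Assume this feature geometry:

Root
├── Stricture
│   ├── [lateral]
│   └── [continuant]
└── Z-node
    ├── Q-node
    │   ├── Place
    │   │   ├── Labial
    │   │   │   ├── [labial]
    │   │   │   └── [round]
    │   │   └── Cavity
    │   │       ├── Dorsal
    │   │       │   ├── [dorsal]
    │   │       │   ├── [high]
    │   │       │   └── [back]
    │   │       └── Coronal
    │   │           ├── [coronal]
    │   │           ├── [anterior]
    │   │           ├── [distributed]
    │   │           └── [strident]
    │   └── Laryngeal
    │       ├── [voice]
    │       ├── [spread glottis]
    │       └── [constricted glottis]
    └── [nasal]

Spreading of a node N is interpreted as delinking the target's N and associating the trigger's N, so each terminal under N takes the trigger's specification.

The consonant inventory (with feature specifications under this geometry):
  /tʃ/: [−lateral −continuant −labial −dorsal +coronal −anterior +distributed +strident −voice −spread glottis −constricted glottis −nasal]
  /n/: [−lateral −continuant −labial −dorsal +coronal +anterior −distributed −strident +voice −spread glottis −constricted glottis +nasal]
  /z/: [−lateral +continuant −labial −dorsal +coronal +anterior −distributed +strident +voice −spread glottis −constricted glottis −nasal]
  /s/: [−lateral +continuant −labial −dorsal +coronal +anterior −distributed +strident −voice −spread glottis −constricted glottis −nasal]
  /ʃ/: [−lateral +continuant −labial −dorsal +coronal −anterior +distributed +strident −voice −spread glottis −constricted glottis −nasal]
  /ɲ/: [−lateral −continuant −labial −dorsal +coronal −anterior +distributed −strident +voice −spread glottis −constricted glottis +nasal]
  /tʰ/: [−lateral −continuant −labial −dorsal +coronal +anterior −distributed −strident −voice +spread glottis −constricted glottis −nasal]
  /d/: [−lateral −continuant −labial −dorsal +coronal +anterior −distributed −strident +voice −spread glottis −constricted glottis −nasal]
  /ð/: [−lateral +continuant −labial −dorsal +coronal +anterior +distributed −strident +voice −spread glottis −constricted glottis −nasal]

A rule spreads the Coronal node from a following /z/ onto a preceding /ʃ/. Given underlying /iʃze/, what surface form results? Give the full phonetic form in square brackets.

Terminals under Coronal in this geometry: [coronal], [anterior], [distributed], [strident].
Spreading Coronal from /z/ onto /ʃ/ replaces those values with /z/'s: [+coronal], [+anterior], [−distributed], [+strident]. Features outside Coronal ([lateral], [continuant], [labial], …) stay as in /ʃ/.
Among the inventory, only /s/ has exactly this specification, giving the surface form [isze].

[isze]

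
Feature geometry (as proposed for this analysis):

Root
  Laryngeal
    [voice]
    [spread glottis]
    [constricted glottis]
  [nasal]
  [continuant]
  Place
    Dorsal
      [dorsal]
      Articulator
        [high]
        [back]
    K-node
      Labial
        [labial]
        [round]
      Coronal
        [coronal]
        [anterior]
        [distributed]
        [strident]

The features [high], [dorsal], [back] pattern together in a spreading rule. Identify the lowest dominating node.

Dorsal

[high] is immediately dominated by Articulator.
[dorsal] is immediately dominated by Dorsal.
[back] is immediately dominated by Articulator.
Dorsal is the lowest common ancestor — every listed feature sits under it, and no single subconstituent of Dorsal covers them all.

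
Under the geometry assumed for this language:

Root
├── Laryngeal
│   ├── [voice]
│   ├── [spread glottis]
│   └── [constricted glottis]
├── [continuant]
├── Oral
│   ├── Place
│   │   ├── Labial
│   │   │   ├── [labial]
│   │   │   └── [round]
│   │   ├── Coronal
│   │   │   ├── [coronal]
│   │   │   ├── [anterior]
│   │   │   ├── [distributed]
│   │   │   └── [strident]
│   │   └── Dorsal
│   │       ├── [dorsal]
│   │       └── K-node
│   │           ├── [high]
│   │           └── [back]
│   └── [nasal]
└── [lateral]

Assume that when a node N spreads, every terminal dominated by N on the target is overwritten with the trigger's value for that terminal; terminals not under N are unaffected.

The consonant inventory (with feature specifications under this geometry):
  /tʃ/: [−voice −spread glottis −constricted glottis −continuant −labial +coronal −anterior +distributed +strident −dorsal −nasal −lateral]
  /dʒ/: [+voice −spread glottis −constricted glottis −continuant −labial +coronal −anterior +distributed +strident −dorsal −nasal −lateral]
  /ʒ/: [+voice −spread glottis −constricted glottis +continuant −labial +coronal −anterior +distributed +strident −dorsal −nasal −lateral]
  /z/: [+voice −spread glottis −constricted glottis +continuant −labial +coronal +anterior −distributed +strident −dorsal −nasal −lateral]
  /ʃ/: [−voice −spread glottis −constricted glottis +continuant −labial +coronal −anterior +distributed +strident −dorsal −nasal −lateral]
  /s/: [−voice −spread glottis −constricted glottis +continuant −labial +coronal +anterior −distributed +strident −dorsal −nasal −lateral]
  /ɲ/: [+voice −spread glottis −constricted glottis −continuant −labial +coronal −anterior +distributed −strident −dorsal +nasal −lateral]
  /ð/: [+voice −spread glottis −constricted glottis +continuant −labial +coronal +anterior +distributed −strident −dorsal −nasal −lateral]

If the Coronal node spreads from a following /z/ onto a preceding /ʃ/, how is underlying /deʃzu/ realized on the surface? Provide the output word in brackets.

[deszu]

The Coronal node dominates the terminals [coronal], [anterior], [distributed], [strident].
After delinking /ʃ/'s Coronal and linking /z/'s, the affected terminals become [+coronal], [+anterior], [−distributed], [+strident]; [voice], [spread glottis], [constricted glottis], … (outside Coronal) are retained from /ʃ/.
Among the inventory, only /s/ has exactly this specification, giving the surface form [deszu].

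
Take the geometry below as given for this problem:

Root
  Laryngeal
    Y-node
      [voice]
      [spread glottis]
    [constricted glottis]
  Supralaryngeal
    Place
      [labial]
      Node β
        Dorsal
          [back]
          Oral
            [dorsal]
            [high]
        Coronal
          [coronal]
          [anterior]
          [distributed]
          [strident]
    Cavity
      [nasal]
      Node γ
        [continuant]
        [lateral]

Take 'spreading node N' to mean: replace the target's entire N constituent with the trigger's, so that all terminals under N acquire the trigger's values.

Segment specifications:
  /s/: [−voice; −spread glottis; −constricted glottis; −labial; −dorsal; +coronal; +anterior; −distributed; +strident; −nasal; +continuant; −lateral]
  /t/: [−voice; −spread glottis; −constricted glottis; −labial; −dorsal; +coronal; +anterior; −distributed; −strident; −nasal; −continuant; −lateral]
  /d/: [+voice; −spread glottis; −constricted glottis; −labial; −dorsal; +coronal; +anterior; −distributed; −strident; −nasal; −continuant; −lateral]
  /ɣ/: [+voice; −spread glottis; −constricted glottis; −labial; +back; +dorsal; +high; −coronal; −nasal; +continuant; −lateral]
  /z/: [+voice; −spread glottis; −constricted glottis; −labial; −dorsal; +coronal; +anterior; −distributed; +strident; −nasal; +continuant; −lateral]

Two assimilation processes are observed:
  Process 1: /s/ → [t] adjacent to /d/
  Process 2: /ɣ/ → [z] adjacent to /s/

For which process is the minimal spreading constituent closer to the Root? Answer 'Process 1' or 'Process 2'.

In Process 1, [continuant], [strident] change, so the minimal spreading node is Supralaryngeal at depth 1.
In Process 2, [coronal], [anterior], [distributed], [strident], [dorsal], [high], [back] change, so the minimal spreading node is Node β at depth 3.
Depth 1 < depth 3; Process 1 involves the structurally higher constituent Supralaryngeal.

Process 1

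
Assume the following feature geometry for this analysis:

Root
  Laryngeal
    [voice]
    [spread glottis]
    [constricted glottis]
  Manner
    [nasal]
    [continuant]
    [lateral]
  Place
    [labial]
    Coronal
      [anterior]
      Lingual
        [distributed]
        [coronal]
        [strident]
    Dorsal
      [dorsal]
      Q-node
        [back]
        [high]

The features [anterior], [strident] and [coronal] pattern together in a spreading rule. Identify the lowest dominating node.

[anterior] lies under Coronal (below Place).
[strident]: Root ▹ Place ▹ Coronal ▹ Lingual ▹ [strident].
[coronal] lies under Lingual (below Place).
These paths first converge at Coronal; no daughter of Coronal dominates all 3 features, so Coronal is the minimal constituent.

Coronal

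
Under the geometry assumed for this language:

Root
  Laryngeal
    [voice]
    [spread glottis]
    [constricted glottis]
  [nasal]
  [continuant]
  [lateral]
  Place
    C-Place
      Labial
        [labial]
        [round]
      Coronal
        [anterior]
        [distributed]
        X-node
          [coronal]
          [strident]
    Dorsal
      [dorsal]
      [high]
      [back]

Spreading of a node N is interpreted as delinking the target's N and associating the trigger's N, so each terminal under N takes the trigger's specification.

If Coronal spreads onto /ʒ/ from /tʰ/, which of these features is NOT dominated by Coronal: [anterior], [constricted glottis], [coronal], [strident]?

[constricted glottis]

Coronal dominates exactly [anterior], [distributed], [coronal], [strident].
Of the listed options, [anterior], [coronal], [strident] are among these and would be overwritten by spreading Coronal.
[constricted glottis] attaches under Laryngeal, not under Coronal, so /ʒ/ retains its own value for [constricted glottis].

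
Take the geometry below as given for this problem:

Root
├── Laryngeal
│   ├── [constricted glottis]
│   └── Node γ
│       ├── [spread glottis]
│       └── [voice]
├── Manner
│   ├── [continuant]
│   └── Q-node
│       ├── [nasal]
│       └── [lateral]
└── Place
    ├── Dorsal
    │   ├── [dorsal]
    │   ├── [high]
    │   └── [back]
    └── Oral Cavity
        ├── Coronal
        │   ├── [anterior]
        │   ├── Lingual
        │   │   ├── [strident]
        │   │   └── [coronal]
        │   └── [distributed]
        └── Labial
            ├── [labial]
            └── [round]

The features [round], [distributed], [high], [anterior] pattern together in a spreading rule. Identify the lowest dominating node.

Place

[round] is immediately dominated by Labial.
[distributed] is immediately dominated by Coronal.
[high] is immediately dominated by Dorsal.
[anterior] is immediately dominated by Coronal.
Place is the lowest common ancestor — every listed feature sits under it, and no single subconstituent of Place covers them all.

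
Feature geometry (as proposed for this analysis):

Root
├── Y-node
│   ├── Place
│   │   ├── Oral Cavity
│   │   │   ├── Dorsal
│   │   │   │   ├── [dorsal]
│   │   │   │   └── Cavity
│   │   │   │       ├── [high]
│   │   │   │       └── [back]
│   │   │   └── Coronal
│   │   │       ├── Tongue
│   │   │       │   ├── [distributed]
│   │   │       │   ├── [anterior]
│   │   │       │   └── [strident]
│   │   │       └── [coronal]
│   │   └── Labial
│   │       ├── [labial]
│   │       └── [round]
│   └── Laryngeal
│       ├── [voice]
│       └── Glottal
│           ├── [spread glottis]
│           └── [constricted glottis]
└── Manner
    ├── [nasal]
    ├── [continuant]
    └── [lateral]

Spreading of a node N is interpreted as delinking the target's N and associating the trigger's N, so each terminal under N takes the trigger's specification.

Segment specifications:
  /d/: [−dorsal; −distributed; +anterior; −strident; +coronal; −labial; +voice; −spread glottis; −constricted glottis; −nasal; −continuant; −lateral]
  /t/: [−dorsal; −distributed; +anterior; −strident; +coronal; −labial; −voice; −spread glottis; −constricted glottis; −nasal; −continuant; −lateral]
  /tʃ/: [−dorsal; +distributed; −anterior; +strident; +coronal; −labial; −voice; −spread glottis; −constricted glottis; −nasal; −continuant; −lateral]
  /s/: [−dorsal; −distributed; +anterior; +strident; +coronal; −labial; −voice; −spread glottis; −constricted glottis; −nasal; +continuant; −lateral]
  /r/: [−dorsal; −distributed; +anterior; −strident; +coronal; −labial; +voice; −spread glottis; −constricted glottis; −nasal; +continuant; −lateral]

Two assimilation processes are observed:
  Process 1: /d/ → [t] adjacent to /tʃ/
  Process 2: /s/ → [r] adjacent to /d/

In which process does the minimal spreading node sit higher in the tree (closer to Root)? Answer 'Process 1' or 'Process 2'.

Process 2

Process 1: the feature that changes is [voice]; the minimal node is [voice] (depth 3).
Process 2: the features that change are [voice], [strident]; the minimal node is Y-node (depth 1).
Depth 1 < depth 3; Process 2 involves the structurally higher constituent Y-node.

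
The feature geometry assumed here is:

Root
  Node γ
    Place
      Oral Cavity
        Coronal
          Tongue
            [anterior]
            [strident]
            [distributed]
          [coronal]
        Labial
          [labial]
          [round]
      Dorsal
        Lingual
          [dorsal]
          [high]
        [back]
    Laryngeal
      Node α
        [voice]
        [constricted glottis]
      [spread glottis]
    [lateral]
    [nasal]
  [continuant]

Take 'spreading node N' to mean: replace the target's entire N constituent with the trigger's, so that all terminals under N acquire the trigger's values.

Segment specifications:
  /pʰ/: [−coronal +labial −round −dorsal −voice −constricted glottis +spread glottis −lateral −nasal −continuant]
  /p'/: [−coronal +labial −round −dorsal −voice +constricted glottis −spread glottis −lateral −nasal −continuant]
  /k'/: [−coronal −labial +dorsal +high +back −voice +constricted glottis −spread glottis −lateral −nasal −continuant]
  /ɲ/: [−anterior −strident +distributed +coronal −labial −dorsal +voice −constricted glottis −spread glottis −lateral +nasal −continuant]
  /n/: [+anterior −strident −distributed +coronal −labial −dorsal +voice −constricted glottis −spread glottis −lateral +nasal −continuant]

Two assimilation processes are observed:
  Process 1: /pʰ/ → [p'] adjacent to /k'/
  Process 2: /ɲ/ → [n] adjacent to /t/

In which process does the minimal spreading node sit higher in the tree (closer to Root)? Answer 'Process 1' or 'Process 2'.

Process 1

Process 1 alters [spread glottis], [constricted glottis]; the lowest common ancestor is Laryngeal (depth 2 from Root).
Process 2: the features that change are [anterior], [distributed]; the minimal node is Tongue (depth 5).
Depth 2 < depth 5; Process 1 involves the structurally higher constituent Laryngeal.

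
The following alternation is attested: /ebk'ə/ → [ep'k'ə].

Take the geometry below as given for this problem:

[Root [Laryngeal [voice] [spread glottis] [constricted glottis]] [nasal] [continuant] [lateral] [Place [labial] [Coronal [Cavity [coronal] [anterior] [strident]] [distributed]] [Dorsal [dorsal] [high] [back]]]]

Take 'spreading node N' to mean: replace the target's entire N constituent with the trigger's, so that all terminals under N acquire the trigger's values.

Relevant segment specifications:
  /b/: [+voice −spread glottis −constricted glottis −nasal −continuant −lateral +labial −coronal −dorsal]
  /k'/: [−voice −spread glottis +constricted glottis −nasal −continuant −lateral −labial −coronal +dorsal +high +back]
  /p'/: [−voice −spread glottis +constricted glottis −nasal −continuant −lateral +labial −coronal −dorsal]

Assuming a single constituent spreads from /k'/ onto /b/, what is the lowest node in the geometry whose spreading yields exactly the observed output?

Feature comparison: [voice], [constricted glottis] differ between /b/ and [p']; the remaining terminals match.
In this geometry the lowest node dominating all of them is Laryngeal: every daughter of Laryngeal dominates only a proper subset, so no lower node suffices.
Spreading Laryngeal from /k'/ overwrites each of those terminals with /k'/'s values, yielding exactly [p'].
Had Root spread, [labial], [dorsal] would have taken /k'/'s values; they stay as in /b/, confirming the spreading constituent is exactly Laryngeal.

Laryngeal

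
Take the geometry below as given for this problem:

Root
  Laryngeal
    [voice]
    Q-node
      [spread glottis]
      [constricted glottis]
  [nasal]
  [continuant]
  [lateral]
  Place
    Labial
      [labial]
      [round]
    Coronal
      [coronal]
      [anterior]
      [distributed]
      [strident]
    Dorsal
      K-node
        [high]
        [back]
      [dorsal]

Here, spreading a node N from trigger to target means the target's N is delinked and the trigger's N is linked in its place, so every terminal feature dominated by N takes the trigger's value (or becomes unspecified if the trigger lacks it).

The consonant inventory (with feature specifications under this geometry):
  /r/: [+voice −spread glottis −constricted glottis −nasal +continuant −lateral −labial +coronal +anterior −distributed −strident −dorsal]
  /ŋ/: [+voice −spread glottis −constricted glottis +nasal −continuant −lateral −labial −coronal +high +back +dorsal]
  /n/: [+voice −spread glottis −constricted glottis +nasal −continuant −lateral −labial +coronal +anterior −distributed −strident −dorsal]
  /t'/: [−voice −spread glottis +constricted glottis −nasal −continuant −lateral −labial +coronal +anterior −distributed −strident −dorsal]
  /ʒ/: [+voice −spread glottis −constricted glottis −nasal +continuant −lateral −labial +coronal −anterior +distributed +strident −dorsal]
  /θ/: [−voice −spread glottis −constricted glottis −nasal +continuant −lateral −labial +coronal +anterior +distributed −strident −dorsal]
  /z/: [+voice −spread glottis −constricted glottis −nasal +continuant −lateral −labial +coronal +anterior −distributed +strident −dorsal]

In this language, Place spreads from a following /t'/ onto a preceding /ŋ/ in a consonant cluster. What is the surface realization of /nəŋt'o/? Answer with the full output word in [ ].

Terminals under Place in this geometry: [labial], [round], [coronal], [anterior], [distributed], [strident], [high], [back], [dorsal].
Spreading Place from /t'/ onto /ŋ/ replaces those values with /t'/'s: [−labial], [+coronal], [+anterior], [−distributed], [−strident], [−dorsal]. Features outside Place ([voice], [spread glottis], [constricted glottis], …) stay as in /ŋ/.
The resulting bundle matches /n/ in the inventory; substituting it for /ŋ/ gives [nənt'o].

[nənt'o]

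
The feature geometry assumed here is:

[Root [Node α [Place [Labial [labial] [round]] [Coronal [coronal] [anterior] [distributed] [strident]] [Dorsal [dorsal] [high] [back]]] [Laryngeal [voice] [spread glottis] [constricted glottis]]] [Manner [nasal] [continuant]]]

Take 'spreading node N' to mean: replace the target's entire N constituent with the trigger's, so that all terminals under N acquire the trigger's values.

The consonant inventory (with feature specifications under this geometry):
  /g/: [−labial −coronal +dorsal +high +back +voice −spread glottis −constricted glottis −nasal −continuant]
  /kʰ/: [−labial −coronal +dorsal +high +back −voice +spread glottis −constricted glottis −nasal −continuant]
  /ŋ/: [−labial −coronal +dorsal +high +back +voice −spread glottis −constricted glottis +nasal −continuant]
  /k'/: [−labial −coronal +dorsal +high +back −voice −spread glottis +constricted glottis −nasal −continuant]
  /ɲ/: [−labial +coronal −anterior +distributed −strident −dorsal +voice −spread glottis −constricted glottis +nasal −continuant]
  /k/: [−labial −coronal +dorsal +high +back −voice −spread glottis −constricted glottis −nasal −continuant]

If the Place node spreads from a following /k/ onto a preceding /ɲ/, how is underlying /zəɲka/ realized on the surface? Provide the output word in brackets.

Terminals under Place in this geometry: [labial], [round], [coronal], [anterior], [distributed], [strident], [dorsal], [high], [back].
After delinking /ɲ/'s Place and linking /k/'s, the affected terminals become [−labial], [−coronal], [+dorsal], [+high], [+back]; [voice], [spread glottis], [constricted glottis], … (outside Place) are retained from /ɲ/.
This feature bundle is that of [ŋ], so /zəɲka/ surfaces as [zəŋka].

[zəŋka]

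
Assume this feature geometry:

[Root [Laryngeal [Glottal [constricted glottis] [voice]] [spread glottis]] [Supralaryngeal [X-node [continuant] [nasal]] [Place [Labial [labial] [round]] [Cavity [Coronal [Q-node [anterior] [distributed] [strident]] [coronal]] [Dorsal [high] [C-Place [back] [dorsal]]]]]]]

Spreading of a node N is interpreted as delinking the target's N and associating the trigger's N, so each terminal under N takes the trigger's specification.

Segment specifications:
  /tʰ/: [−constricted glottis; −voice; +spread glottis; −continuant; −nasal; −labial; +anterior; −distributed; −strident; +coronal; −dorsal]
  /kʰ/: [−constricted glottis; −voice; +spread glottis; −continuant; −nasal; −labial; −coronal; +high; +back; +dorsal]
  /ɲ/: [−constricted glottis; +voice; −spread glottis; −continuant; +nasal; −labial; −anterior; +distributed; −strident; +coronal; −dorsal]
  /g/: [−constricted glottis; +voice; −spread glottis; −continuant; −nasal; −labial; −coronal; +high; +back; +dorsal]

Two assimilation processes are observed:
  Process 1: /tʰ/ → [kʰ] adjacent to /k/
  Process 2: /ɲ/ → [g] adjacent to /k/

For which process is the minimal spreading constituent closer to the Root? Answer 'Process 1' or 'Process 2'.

Process 2

Process 1: the features that change are [coronal], [anterior], [distributed], [strident], [dorsal], [high], [back]; the minimal node is Cavity (depth 3).
Process 2: the features that change are [nasal], [coronal], [anterior], [distributed], [strident], [dorsal], [high], [back]; the minimal node is Supralaryngeal (depth 1).
Supralaryngeal (depth 1) sits above Cavity (depth 3), making Process 2 the one with the higher spreading node.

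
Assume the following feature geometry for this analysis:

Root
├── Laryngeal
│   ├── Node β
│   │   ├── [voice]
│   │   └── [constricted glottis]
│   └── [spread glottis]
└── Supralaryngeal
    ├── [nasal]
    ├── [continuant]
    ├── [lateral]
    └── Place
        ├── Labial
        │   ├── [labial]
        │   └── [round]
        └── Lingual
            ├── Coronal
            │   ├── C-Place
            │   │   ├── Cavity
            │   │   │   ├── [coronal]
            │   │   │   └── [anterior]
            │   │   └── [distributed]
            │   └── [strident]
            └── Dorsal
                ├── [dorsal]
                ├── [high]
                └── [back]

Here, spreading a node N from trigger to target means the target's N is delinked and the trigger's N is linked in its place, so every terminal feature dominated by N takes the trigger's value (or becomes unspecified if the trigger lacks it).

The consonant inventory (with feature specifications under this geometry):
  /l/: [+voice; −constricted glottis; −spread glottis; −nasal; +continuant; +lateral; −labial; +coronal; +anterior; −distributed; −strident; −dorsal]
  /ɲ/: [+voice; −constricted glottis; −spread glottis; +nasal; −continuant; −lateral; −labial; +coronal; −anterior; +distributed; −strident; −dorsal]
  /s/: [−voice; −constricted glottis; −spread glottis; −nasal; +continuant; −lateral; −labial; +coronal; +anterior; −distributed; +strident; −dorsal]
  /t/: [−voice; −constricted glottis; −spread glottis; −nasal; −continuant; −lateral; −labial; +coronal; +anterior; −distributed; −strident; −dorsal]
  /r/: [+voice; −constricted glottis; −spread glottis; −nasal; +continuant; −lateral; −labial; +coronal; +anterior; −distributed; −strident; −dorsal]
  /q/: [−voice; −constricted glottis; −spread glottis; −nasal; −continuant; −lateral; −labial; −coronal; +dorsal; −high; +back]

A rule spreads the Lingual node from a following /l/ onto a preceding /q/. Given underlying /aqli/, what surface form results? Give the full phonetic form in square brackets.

The Lingual node dominates the terminals [coronal], [anterior], [distributed], [strident], [dorsal], [high], [back].
Spreading Lingual from /l/ onto /q/ replaces those values with /l/'s: [+coronal], [+anterior], [−distributed], [−strident], [−dorsal]. Features outside Lingual ([voice], [constricted glottis], [spread glottis], …) stay as in /q/.
The resulting bundle matches /t/ in the inventory; substituting it for /q/ gives [atli].

[atli]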